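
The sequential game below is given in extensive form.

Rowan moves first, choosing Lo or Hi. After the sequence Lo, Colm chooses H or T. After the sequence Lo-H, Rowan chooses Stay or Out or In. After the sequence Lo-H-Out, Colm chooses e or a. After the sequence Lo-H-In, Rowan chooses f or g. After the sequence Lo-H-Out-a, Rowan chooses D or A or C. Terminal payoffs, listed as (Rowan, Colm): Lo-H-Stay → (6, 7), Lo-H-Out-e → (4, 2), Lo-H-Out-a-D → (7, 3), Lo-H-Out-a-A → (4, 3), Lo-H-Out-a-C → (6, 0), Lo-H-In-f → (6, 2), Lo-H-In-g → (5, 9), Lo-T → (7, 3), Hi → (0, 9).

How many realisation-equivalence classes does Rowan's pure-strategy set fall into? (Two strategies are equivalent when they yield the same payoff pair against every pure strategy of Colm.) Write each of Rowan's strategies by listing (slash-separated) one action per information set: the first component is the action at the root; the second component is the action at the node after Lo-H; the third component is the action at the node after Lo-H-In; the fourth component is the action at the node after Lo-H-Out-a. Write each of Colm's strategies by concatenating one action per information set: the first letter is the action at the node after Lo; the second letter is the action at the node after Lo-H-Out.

7

Rowan has 36 pure strategies: Lo/Stay/f/D, Lo/Stay/f/A, Lo/Stay/f/C, Lo/Stay/g/D, Lo/Stay/g/A, Lo/Stay/g/C, Lo/Out/f/D, Lo/Out/f/A, Lo/Out/f/C, Lo/Out/g/D, Lo/Out/g/A, Lo/Out/g/C, Lo/In/f/D, Lo/In/f/A, Lo/In/f/C, Lo/In/g/D, Lo/In/g/A, Lo/In/g/C, Hi/Stay/f/D, Hi/Stay/f/A, Hi/Stay/f/C, Hi/Stay/g/D, Hi/Stay/g/A, Hi/Stay/g/C, Hi/Out/f/D, Hi/Out/f/A, Hi/Out/f/C, Hi/Out/g/D, Hi/Out/g/A, Hi/Out/g/C, Hi/In/f/D, Hi/In/f/A, Hi/In/f/C, Hi/In/g/D, Hi/In/g/A, Hi/In/g/C. Columns: He, Ha, Te, Ta.
{Lo/Stay/f/D, Lo/Stay/f/A, Lo/Stay/f/C, Lo/Stay/g/D, Lo/Stay/g/A, Lo/Stay/g/C} → row (6,7) (6,7) (7,3) (7,3)
{Lo/Out/f/D, Lo/Out/g/D} → row (4,2) (7,3) (7,3) (7,3)
{Lo/Out/f/A, Lo/Out/g/A} → row (4,2) (4,3) (7,3) (7,3)
{Lo/Out/f/C, Lo/Out/g/C} → row (4,2) (6,0) (7,3) (7,3)
{Lo/In/f/D, Lo/In/f/A, Lo/In/f/C} → row (6,2) (6,2) (7,3) (7,3)
{Lo/In/g/D, Lo/In/g/A, Lo/In/g/C} → row (5,9) (5,9) (7,3) (7,3)
{Hi/Stay/f/D, Hi/Stay/f/A, Hi/Stay/f/C, Hi/Stay/g/D, Hi/Stay/g/A, Hi/Stay/g/C, Hi/Out/f/D, Hi/Out/f/A, Hi/Out/f/C, Hi/Out/g/D, Hi/Out/g/A, Hi/Out/g/C, Hi/In/f/D, Hi/In/f/A, Hi/In/f/C, Hi/In/g/D, Hi/In/g/A, Hi/In/g/C} → row (0,9) (0,9) (0,9) (0,9)
That's 7 distinct rows out of 36 strategies.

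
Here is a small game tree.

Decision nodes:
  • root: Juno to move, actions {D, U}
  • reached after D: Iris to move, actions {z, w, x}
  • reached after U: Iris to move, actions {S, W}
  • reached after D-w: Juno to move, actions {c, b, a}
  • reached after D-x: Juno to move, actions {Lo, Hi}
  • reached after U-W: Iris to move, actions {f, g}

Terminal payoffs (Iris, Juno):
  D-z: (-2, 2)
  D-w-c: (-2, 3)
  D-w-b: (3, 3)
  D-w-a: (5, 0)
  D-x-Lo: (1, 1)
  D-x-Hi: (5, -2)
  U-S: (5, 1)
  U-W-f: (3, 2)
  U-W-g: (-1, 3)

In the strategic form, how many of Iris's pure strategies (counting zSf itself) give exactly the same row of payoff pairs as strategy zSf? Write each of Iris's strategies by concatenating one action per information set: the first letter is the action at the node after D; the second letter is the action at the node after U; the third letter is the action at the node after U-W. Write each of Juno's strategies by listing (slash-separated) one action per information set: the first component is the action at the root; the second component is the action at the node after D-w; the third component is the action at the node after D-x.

2

Row for zSf (columns D/c/Lo, D/c/Hi, D/b/Lo, D/b/Hi, D/a/Lo, D/a/Hi, U/c/Lo, U/c/Hi, U/b/Lo, U/b/Hi, U/a/Lo, U/a/Hi): (-2,2) (-2,2) (-2,2) (-2,2) (-2,2) (-2,2) (5,1) (5,1) (5,1) (5,1) (5,1) (5,1).
Under zSf, Iris's choice at the node after U-W can never be reached regardless of what Juno does, so varying those choices leaves every outcome unchanged.
Holding the reachable choices fixed and varying the unreachable one freely already gives 2 equivalent strategies.
No other strategy reproduces this row, so those 2 are the full class: zSf, zSg.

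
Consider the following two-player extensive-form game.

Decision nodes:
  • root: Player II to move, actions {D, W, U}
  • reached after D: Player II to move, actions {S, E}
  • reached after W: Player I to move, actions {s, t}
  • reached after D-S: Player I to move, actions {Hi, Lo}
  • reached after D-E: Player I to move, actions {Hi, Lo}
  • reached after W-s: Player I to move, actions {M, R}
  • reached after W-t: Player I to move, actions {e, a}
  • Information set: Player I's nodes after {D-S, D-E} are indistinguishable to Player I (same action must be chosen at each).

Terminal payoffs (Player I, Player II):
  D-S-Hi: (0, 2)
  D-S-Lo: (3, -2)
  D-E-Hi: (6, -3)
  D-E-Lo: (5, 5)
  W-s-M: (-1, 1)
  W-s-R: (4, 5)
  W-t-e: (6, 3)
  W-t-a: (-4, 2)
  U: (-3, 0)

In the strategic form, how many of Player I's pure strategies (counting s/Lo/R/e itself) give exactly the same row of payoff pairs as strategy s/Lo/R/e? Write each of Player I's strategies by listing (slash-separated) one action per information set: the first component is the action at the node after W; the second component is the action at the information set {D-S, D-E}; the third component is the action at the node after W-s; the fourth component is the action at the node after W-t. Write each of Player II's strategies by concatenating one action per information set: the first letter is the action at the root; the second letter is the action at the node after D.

Row for s/Lo/R/e (columns DS, DE, WS, WE, US, UE): (3,-2) (5,5) (4,5) (4,5) (-3,0) (-3,0).
Under s/Lo/R/e, Player I's choice at the node after W-t can never be reached regardless of what Player II does, so varying those choices leaves every outcome unchanged.
Holding the reachable choices fixed and varying the unreachable one freely already gives 2 equivalent strategies.
No other strategy reproduces this row, so those 2 are the full class: s/Lo/R/e, s/Lo/R/a.

2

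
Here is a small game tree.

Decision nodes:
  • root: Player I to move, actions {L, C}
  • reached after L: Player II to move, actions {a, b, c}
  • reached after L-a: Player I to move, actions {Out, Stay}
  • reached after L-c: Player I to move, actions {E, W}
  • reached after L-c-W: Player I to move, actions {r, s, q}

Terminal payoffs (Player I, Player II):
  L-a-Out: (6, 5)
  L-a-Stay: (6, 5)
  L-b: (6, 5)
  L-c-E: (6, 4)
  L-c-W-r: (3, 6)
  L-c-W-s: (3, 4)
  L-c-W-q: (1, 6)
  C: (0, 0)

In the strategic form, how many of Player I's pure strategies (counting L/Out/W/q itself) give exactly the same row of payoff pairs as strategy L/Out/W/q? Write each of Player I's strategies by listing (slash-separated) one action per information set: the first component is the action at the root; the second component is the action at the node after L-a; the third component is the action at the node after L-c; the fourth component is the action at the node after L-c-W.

2

Row for L/Out/W/q (columns a, b, c): (6,5) (6,5) (1,6).
Every one of Player I's information sets is on the play path for some reply by Player II when Player I follows L/Out/W/q.
Even so, L/Stay/W/q happens to produce the same payoff in every column — so 2 strategies share this row.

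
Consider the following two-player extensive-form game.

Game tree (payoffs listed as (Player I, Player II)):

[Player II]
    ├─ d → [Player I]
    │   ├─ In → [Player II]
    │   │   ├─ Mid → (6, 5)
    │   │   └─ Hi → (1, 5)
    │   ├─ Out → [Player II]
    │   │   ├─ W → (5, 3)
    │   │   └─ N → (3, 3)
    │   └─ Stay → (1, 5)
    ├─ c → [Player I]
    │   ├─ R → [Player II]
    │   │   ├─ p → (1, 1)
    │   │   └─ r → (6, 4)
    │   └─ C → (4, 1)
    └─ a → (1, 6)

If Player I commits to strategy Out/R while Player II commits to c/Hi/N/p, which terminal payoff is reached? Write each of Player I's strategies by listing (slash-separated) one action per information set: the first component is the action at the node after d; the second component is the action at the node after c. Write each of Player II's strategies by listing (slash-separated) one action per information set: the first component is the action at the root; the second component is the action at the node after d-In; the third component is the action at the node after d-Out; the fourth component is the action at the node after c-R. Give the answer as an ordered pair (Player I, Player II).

Trace the play path from the root:
  Player II plays c
  Player I plays R at [c]
  Player II plays p at [c-R]
→ terminal payoff (1, 1).
(Player I's choice at the node after d is never reached on this path, so it doesn't affect the outcome.)

(1, 1)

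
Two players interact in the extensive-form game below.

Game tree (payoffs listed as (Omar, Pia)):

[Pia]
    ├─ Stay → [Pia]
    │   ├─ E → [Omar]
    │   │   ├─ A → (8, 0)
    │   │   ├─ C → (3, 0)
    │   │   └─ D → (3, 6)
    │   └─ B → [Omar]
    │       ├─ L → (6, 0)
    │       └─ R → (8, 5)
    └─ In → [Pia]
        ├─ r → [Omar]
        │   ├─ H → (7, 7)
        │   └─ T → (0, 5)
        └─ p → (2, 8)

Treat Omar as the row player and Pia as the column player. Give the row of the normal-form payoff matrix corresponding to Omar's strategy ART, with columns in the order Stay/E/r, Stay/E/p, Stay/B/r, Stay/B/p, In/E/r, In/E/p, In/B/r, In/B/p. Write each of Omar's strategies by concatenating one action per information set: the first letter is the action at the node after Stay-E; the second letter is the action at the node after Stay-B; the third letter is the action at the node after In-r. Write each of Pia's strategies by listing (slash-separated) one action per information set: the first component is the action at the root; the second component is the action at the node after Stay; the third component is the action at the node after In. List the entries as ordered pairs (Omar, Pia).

(8,0) (8,0) (8,5) (8,5) (0,5) (2,8) (0,5) (2,8)

vs Stay/E/r: Pia plays Stay → Pia plays E at [Stay] → Omar plays A at [Stay-E] → (8, 0)
vs Stay/E/p: Pia plays Stay → Pia plays E at [Stay] → Omar plays A at [Stay-E] → (8, 0)
vs Stay/B/r: Pia plays Stay → Pia plays B at [Stay] → Omar plays R at [Stay-B] → (8, 5)
vs Stay/B/p: Pia plays Stay → Pia plays B at [Stay] → Omar plays R at [Stay-B] → (8, 5)
vs In/E/r: Pia plays In → Pia plays r at [In] → Omar plays T at [In-r] → (0, 5)
vs In/E/p: Pia plays In → Pia plays p at [In] → (2, 8)
vs In/B/r: Pia plays In → Pia plays r at [In] → Omar plays T at [In-r] → (0, 5)
vs In/B/p: Pia plays In → Pia plays p at [In] → (2, 8)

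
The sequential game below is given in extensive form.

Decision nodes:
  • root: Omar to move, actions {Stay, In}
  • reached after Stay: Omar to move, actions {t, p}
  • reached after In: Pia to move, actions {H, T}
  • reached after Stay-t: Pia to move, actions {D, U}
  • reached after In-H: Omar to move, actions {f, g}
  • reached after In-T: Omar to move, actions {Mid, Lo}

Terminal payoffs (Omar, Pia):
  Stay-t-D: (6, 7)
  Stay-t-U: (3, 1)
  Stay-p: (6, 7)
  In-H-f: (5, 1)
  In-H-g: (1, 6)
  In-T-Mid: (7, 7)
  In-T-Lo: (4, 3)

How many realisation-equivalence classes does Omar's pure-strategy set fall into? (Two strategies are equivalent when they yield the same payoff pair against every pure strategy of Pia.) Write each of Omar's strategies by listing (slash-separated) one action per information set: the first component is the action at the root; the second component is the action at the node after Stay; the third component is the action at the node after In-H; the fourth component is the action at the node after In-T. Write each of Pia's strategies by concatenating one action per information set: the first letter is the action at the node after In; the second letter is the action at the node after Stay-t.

Omar has 16 pure strategies: Stay/t/f/Mid, Stay/t/f/Lo, Stay/t/g/Mid, Stay/t/g/Lo, Stay/p/f/Mid, Stay/p/f/Lo, Stay/p/g/Mid, Stay/p/g/Lo, In/t/f/Mid, In/t/f/Lo, In/t/g/Mid, In/t/g/Lo, In/p/f/Mid, In/p/f/Lo, In/p/g/Mid, In/p/g/Lo. Columns: HD, HU, TD, TU.
{Stay/t/f/Mid, Stay/t/f/Lo, Stay/t/g/Mid, Stay/t/g/Lo} → row (6,7) (3,1) (6,7) (3,1)
{Stay/p/f/Mid, Stay/p/f/Lo, Stay/p/g/Mid, Stay/p/g/Lo} → row (6,7) (6,7) (6,7) (6,7)
{In/t/f/Mid, In/p/f/Mid} → row (5,1) (5,1) (7,7) (7,7)
{In/t/f/Lo, In/p/f/Lo} → row (5,1) (5,1) (4,3) (4,3)
{In/t/g/Mid, In/p/g/Mid} → row (1,6) (1,6) (7,7) (7,7)
{In/t/g/Lo, In/p/g/Lo} → row (1,6) (1,6) (4,3) (4,3)
That's 6 distinct rows out of 16 strategies.

6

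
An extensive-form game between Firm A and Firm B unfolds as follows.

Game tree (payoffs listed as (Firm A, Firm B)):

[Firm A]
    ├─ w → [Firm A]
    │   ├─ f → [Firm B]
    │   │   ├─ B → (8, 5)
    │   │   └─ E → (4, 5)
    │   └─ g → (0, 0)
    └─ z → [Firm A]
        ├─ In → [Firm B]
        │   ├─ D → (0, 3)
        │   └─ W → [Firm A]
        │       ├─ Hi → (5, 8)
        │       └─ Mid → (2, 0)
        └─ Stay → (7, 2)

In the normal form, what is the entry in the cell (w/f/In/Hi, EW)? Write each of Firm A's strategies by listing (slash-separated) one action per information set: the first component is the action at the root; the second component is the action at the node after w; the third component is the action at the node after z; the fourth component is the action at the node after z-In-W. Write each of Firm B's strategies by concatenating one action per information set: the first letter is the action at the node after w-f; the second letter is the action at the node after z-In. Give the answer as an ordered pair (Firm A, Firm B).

Trace the play path from the root:
  Firm A plays w
  Firm A plays f at [w]
  Firm B plays E at [w-f]
→ terminal payoff (4, 5).
(Firm A's choice at the node after z is never reached on this path, so it doesn't affect the outcome.)

(4, 5)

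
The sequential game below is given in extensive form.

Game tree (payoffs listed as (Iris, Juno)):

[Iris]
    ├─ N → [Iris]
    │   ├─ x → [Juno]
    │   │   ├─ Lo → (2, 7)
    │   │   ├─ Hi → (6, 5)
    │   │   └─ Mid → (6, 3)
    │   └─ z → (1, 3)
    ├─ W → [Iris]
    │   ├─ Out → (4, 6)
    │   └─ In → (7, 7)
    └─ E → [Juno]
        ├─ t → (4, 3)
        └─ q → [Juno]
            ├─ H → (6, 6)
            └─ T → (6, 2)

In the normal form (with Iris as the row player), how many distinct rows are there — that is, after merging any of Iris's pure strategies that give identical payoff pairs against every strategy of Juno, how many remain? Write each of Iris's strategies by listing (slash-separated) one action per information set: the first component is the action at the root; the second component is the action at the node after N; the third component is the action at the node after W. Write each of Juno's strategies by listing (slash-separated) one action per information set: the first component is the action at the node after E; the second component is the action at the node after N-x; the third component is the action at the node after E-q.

Iris has 12 pure strategies: N/x/Out, N/x/In, N/z/Out, N/z/In, W/x/Out, W/x/In, W/z/Out, W/z/In, E/x/Out, E/x/In, E/z/Out, E/z/In. Columns: t/Lo/H, t/Lo/T, t/Hi/H, t/Hi/T, t/Mid/H, t/Mid/T, q/Lo/H, q/Lo/T, q/Hi/H, q/Hi/T, q/Mid/H, q/Mid/T.
{N/x/Out, N/x/In} → row (2,7) (2,7) (6,5) (6,5) (6,3) (6,3) (2,7) (2,7) (6,5) (6,5) (6,3) (6,3)
{N/z/Out, N/z/In} → row (1,3) (1,3) (1,3) (1,3) (1,3) (1,3) (1,3) (1,3) (1,3) (1,3) (1,3) (1,3)
{W/x/Out, W/z/Out} → row (4,6) (4,6) (4,6) (4,6) (4,6) (4,6) (4,6) (4,6) (4,6) (4,6) (4,6) (4,6)
{W/x/In, W/z/In} → row (7,7) (7,7) (7,7) (7,7) (7,7) (7,7) (7,7) (7,7) (7,7) (7,7) (7,7) (7,7)
{E/x/Out, E/x/In, E/z/Out, E/z/In} → row (4,3) (4,3) (4,3) (4,3) (4,3) (4,3) (6,6) (6,2) (6,6) (6,2) (6,6) (6,2)
That's 5 distinct rows out of 12 strategies.

5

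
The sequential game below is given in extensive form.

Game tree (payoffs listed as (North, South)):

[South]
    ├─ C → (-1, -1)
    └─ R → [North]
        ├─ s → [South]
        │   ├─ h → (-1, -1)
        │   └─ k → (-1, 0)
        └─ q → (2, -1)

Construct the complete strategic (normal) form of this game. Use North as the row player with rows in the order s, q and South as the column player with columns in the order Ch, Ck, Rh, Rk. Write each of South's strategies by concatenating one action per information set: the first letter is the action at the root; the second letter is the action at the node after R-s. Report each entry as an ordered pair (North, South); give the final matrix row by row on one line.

Row s: Ch→(-1,-1), Ck→(-1,-1), Rh→(-1,-1), Rk→(-1,0)
Row q: Ch→(-1,-1), Ck→(-1,-1), Rh→(2,-1), Rk→(2,-1)

s: (-1,-1) (-1,-1) (-1,-1) (-1,0) | q: (-1,-1) (-1,-1) (2,-1) (2,-1)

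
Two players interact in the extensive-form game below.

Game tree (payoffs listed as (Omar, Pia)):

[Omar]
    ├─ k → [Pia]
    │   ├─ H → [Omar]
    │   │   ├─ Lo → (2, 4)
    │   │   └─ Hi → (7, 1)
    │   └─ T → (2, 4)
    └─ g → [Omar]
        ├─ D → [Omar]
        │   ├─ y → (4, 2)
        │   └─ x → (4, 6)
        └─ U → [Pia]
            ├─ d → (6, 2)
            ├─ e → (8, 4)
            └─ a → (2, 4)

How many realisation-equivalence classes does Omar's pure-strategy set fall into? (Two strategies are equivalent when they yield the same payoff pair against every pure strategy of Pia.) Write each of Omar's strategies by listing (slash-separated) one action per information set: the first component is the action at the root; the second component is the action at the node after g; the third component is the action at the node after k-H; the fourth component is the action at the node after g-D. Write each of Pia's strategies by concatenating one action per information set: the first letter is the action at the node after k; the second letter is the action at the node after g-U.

Omar has 16 pure strategies: k/D/Lo/y, k/D/Lo/x, k/D/Hi/y, k/D/Hi/x, k/U/Lo/y, k/U/Lo/x, k/U/Hi/y, k/U/Hi/x, g/D/Lo/y, g/D/Lo/x, g/D/Hi/y, g/D/Hi/x, g/U/Lo/y, g/U/Lo/x, g/U/Hi/y, g/U/Hi/x. Columns: Hd, He, Ha, Td, Te, Ta.
{k/D/Lo/y, k/D/Lo/x, k/U/Lo/y, k/U/Lo/x} → row (2,4) (2,4) (2,4) (2,4) (2,4) (2,4)
{k/D/Hi/y, k/D/Hi/x, k/U/Hi/y, k/U/Hi/x} → row (7,1) (7,1) (7,1) (2,4) (2,4) (2,4)
{g/D/Lo/y, g/D/Hi/y} → row (4,2) (4,2) (4,2) (4,2) (4,2) (4,2)
{g/D/Lo/x, g/D/Hi/x} → row (4,6) (4,6) (4,6) (4,6) (4,6) (4,6)
{g/U/Lo/y, g/U/Lo/x, g/U/Hi/y, g/U/Hi/x} → row (6,2) (8,4) (2,4) (6,2) (8,4) (2,4)
That's 5 distinct rows out of 16 strategies.

5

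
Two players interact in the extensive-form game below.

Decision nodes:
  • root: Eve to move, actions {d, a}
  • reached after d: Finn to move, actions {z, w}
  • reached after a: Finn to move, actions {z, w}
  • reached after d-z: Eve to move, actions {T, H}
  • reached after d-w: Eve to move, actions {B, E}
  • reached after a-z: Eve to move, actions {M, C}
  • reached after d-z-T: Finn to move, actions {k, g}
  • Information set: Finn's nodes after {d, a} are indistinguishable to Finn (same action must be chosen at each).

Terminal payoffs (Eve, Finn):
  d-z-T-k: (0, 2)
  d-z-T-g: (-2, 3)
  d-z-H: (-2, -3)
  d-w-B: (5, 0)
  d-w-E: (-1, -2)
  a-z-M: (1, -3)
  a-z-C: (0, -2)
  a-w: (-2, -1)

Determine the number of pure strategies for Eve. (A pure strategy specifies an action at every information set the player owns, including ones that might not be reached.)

16

Eve owns the root with actions {d, a} — two choices.
Eve owns the node after d-z with actions {T, H} — two choices.
Eve owns the node after d-w with actions {B, E} — two choices.
Eve owns the node after a-z with actions {M, C} — two choices.
A pure strategy fixes one action at each information set independently, so the count is the product 2 × 2 × 2 × 2 = 16.
(For reference, Finn has 4 pure strategies, giving a 16×4 normal-form matrix.)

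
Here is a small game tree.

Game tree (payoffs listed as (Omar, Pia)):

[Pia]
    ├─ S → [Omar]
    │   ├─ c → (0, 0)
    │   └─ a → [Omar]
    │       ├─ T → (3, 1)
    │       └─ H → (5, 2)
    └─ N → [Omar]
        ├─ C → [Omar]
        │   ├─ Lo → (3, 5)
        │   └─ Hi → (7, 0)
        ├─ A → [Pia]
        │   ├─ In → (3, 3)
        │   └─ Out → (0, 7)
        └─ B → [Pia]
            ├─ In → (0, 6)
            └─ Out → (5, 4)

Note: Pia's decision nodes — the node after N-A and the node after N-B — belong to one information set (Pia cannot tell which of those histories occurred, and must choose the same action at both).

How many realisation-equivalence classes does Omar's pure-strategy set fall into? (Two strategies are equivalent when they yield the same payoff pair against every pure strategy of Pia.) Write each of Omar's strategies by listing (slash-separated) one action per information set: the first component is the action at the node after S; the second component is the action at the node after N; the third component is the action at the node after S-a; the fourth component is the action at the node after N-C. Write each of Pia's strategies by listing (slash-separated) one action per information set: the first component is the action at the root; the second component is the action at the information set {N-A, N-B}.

Omar has 24 pure strategies: c/C/T/Lo, c/C/T/Hi, c/C/H/Lo, c/C/H/Hi, c/A/T/Lo, c/A/T/Hi, c/A/H/Lo, c/A/H/Hi, c/B/T/Lo, c/B/T/Hi, c/B/H/Lo, c/B/H/Hi, a/C/T/Lo, a/C/T/Hi, a/C/H/Lo, a/C/H/Hi, a/A/T/Lo, a/A/T/Hi, a/A/H/Lo, a/A/H/Hi, a/B/T/Lo, a/B/T/Hi, a/B/H/Lo, a/B/H/Hi. Columns: S/In, S/Out, N/In, N/Out.
{c/C/T/Lo, c/C/H/Lo} → row (0,0) (0,0) (3,5) (3,5)
{c/C/T/Hi, c/C/H/Hi} → row (0,0) (0,0) (7,0) (7,0)
{c/A/T/Lo, c/A/T/Hi, c/A/H/Lo, c/A/H/Hi} → row (0,0) (0,0) (3,3) (0,7)
{c/B/T/Lo, c/B/T/Hi, c/B/H/Lo, c/B/H/Hi} → row (0,0) (0,0) (0,6) (5,4)
{a/C/T/Lo} → row (3,1) (3,1) (3,5) (3,5)
{a/C/T/Hi} → row (3,1) (3,1) (7,0) (7,0)
{a/C/H/Lo} → row (5,2) (5,2) (3,5) (3,5)
{a/C/H/Hi} → row (5,2) (5,2) (7,0) (7,0)
{a/A/T/Lo, a/A/T/Hi} → row (3,1) (3,1) (3,3) (0,7)
{a/A/H/Lo, a/A/H/Hi} → row (5,2) (5,2) (3,3) (0,7)
{a/B/T/Lo, a/B/T/Hi} → row (3,1) (3,1) (0,6) (5,4)
{a/B/H/Lo, a/B/H/Hi} → row (5,2) (5,2) (0,6) (5,4)
That's 12 distinct rows out of 24 strategies.

12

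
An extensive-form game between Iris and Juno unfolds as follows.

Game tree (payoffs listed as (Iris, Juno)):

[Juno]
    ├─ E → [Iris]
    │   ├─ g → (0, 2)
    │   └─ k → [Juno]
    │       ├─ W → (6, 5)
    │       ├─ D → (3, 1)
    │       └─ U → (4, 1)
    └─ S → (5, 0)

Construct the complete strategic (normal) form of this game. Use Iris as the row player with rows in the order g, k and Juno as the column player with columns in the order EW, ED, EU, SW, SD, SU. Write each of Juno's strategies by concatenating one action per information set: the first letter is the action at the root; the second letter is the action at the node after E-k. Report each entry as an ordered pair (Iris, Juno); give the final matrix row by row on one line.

g: (0,2) (0,2) (0,2) (5,0) (5,0) (5,0) | k: (6,5) (3,1) (4,1) (5,0) (5,0) (5,0)

           EW       ED       EU       SW       SD       SU
   g    (0,2)    (0,2)    (0,2)    (5,0)    (5,0)    (5,0)
   k    (6,5)    (3,1)    (4,1)    (5,0)    (5,0)    (5,0)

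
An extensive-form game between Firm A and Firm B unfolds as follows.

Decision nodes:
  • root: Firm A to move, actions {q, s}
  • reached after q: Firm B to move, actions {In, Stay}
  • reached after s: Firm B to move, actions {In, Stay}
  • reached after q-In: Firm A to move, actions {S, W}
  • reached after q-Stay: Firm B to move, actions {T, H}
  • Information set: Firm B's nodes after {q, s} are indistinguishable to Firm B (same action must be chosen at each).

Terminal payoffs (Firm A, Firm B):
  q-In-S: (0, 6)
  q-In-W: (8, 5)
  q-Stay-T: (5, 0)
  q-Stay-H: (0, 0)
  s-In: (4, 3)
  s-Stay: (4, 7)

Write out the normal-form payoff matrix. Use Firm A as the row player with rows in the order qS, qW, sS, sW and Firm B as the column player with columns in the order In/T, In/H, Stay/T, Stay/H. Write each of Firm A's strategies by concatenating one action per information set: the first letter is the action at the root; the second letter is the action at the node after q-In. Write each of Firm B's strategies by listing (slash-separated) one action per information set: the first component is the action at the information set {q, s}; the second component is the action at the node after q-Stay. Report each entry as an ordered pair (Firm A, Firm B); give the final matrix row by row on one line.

qS: (0,6) (0,6) (5,0) (0,0) | qW: (8,5) (8,5) (5,0) (0,0) | sS: (4,3) (4,3) (4,7) (4,7) | sW: (4,3) (4,3) (4,7) (4,7)

         In/T     In/H   Stay/T   Stay/H
  qS    (0,6)    (0,6)    (5,0)    (0,0)
  qW    (8,5)    (8,5)    (5,0)    (0,0)
  sS    (4,3)    (4,3)    (4,7)    (4,7)
  sW    (4,3)    (4,3)    (4,7)    (4,7)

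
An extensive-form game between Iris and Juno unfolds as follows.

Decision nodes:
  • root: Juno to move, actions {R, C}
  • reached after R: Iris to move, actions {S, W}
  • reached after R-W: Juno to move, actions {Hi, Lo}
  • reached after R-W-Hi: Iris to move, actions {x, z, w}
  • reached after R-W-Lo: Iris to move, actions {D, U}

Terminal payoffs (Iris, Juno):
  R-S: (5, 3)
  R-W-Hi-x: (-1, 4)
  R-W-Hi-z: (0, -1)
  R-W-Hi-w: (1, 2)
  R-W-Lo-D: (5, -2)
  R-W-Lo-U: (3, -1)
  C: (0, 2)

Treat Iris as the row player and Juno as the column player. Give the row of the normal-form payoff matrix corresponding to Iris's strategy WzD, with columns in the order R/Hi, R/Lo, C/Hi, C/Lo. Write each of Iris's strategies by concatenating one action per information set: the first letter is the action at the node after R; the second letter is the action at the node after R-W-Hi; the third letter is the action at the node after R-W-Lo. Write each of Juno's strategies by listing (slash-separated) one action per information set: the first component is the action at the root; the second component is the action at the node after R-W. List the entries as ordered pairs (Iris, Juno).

vs R/Hi: Juno plays R → Iris plays W at [R] → Juno plays Hi at [R-W] → Iris plays z at [R-W-Hi] → (0, -1)
vs R/Lo: Juno plays R → Iris plays W at [R] → Juno plays Lo at [R-W] → Iris plays D at [R-W-Lo] → (5, -2)
vs C/Hi: Juno plays C → (0, 2)
vs C/Lo: Juno plays C → (0, 2)

(0,-1) (5,-2) (0,2) (0,2)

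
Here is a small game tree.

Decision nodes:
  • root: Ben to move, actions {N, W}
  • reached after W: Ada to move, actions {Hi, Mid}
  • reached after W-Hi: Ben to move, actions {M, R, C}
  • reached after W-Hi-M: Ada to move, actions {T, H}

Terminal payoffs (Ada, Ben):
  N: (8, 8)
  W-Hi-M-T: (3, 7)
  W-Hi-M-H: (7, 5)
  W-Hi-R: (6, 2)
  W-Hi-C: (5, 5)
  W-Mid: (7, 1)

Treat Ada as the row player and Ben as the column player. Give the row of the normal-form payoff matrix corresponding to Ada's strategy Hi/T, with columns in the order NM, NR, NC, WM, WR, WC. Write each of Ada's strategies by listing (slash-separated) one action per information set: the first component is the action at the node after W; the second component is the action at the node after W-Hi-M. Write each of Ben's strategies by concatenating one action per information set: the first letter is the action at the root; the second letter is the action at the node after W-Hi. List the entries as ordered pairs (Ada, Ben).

vs NM: Ben plays N → (8, 8)
vs NR: Ben plays N → (8, 8)
vs NC: Ben plays N → (8, 8)
vs WM: Ben plays W → Ada plays Hi at [W] → Ben plays M at [W-Hi] → Ada plays T at [W-Hi-M] → (3, 7)
vs WR: Ben plays W → Ada plays Hi at [W] → Ben plays R at [W-Hi] → (6, 2)
vs WC: Ben plays W → Ada plays Hi at [W] → Ben plays C at [W-Hi] → (5, 5)

(8,8) (8,8) (8,8) (3,7) (6,2) (5,5)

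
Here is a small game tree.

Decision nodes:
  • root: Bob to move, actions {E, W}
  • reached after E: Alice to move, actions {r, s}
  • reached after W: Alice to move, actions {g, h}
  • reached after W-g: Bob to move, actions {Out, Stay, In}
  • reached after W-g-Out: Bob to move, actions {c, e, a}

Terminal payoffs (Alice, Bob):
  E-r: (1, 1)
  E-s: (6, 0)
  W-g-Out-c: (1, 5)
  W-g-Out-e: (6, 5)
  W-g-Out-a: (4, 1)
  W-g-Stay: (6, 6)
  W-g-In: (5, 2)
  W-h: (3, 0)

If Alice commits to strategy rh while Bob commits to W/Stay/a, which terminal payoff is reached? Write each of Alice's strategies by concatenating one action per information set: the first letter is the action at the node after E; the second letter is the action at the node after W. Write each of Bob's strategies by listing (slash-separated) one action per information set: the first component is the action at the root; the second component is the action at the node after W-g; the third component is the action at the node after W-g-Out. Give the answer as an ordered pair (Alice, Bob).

(3, 0)

Trace the play path from the root:
  Bob plays W
  Alice plays h at [W]
→ terminal payoff (3, 0).
(Alice's choice at the node after E is never reached on this path, so it doesn't affect the outcome.)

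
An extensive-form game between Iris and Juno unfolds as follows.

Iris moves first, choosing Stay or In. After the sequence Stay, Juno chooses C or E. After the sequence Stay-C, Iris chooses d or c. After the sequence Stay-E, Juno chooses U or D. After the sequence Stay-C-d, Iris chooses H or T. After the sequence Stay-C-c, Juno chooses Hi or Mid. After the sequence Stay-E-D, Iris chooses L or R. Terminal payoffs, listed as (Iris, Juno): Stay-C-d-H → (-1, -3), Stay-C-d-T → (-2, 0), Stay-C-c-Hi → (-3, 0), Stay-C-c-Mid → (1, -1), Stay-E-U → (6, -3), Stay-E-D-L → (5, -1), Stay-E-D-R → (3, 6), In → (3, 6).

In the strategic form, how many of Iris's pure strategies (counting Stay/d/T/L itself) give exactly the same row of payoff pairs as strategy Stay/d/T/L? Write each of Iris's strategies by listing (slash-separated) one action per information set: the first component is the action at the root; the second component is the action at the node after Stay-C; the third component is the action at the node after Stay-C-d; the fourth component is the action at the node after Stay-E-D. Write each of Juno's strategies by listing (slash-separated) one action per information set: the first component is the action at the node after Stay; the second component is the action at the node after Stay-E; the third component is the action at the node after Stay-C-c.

1

Row for Stay/d/T/L (columns C/U/Hi, C/U/Mid, C/D/Hi, C/D/Mid, E/U/Hi, E/U/Mid, E/D/Hi, E/D/Mid): (-2,0) (-2,0) (-2,0) (-2,0) (6,-3) (6,-3) (5,-1) (5,-1).
Every one of Iris's information sets is on the play path for some reply by Juno when Iris follows Stay/d/T/L.
Changing the action at any of them therefore changes at least one column, so only Stay/d/T/L itself gives this row.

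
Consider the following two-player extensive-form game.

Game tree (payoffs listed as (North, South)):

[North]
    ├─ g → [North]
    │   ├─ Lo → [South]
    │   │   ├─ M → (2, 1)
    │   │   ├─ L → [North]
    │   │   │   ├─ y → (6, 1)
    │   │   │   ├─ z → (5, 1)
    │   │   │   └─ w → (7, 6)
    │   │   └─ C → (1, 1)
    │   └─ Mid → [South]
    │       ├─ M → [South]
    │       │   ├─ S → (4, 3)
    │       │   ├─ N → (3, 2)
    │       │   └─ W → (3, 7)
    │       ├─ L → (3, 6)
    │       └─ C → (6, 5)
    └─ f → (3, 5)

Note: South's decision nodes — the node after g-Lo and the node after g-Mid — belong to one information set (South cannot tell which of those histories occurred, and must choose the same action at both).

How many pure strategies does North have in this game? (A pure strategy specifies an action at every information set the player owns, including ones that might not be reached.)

12

North owns the root with actions {g, f} — two choices.
North owns the node after g with actions {Lo, Mid} — two choices.
North owns the node after g-Lo-L with actions {y, z, w} — three choices.
A pure strategy fixes one action at each information set independently, so the count is the product 2 × 2 × 3 = 12.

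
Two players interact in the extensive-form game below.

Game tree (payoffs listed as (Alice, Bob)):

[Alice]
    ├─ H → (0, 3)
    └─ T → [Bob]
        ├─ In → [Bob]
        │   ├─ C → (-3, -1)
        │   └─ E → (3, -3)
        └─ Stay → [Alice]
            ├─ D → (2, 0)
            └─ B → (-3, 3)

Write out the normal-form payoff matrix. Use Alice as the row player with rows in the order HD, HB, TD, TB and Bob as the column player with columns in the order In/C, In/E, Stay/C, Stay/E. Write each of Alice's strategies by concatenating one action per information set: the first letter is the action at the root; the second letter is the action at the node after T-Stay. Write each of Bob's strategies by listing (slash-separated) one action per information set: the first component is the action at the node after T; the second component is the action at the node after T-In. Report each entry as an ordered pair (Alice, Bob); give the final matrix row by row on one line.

HD: (0,3) (0,3) (0,3) (0,3) | HB: (0,3) (0,3) (0,3) (0,3) | TD: (-3,-1) (3,-3) (2,0) (2,0) | TB: (-3,-1) (3,-3) (-3,3) (-3,3)

Row HD: In/C→(0,3), In/E→(0,3), Stay/C→(0,3), Stay/E→(0,3)
Row HB: In/C→(0,3), In/E→(0,3), Stay/C→(0,3), Stay/E→(0,3)
Row TD: In/C→(-3,-1), In/E→(3,-3), Stay/C→(2,0), Stay/E→(2,0)
Row TB: In/C→(-3,-1), In/E→(3,-3), Stay/C→(-3,3), Stay/E→(-3,3)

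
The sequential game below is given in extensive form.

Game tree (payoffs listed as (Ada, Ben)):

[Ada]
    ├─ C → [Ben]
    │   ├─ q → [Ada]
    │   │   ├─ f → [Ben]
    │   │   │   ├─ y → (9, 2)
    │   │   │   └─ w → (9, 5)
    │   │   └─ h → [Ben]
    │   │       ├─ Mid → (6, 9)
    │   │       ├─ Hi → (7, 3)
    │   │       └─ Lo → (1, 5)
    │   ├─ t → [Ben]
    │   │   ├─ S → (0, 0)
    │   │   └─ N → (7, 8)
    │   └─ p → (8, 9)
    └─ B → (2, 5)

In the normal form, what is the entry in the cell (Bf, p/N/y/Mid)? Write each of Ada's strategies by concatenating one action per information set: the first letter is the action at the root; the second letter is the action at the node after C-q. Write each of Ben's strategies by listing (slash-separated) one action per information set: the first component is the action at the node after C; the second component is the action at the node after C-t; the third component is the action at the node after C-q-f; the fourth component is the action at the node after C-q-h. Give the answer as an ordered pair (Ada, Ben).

Trace the play path from the root:
  Ada plays B
→ terminal payoff (2, 5).
(Ada's choice at the node after C-q is never reached on this path, so it doesn't affect the outcome.)

(2, 5)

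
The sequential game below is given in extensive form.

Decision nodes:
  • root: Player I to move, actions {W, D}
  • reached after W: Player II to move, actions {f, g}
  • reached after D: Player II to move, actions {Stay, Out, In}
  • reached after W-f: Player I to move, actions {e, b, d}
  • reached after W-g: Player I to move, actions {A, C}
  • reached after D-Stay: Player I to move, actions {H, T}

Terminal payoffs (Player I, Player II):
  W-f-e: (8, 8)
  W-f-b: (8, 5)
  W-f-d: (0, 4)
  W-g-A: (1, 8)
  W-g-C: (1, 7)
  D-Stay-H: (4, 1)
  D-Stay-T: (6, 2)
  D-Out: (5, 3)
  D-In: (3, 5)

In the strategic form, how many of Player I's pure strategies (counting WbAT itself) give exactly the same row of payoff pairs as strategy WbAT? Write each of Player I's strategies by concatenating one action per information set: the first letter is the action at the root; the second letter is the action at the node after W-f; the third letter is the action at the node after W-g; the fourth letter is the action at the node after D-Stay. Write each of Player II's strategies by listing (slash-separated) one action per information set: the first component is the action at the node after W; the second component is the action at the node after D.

Row for WbAT (columns f/Stay, f/Out, f/In, g/Stay, g/Out, g/In): (8,5) (8,5) (8,5) (1,8) (1,8) (1,8).
Under WbAT, Player I's choice at the node after D-Stay can never be reached regardless of what Player II does, so varying those choices leaves every outcome unchanged.
Holding the reachable choices fixed and varying the unreachable one freely already gives 2 equivalent strategies.
No other strategy reproduces this row, so those 2 are the full class: WbAH, WbAT.

2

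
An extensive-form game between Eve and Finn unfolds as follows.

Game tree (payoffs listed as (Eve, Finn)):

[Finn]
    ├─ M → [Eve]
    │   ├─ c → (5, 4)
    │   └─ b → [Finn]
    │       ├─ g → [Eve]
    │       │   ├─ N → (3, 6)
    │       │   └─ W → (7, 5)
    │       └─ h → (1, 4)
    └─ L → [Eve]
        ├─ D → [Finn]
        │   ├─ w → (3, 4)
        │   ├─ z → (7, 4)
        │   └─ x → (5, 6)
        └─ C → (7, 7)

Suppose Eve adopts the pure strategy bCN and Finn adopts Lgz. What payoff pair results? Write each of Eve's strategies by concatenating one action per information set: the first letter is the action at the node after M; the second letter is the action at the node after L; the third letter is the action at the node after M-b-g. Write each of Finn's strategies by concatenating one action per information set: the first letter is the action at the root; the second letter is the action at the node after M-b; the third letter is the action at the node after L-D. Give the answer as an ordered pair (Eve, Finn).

(7, 7)

Trace the play path from the root:
  Finn plays L
  Eve plays C at [L]
→ terminal payoff (7, 7).
(Eve's choice at the node after M is never reached on this path, so it doesn't affect the outcome.)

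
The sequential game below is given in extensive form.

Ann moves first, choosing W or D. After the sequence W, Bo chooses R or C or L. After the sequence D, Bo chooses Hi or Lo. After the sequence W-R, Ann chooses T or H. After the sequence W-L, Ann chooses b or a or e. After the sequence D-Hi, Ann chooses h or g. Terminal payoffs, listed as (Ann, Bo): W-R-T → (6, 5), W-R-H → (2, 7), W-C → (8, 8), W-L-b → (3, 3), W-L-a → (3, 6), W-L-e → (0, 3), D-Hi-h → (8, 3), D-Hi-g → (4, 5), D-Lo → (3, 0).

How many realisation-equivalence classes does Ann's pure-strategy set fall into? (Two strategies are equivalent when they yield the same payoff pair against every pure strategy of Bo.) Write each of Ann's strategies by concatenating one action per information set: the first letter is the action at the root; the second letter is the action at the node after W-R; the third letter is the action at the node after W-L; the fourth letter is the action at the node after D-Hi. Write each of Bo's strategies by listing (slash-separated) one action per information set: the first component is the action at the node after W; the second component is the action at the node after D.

Ann has 24 pure strategies: WTbh, WTbg, WTah, WTag, WTeh, WTeg, WHbh, WHbg, WHah, WHag, WHeh, WHeg, DTbh, DTbg, DTah, DTag, DTeh, DTeg, DHbh, DHbg, DHah, DHag, DHeh, DHeg. Columns: R/Hi, R/Lo, C/Hi, C/Lo, L/Hi, L/Lo.
{WTbh, WTbg} → row (6,5) (6,5) (8,8) (8,8) (3,3) (3,3)
{WTah, WTag} → row (6,5) (6,5) (8,8) (8,8) (3,6) (3,6)
{WTeh, WTeg} → row (6,5) (6,5) (8,8) (8,8) (0,3) (0,3)
{WHbh, WHbg} → row (2,7) (2,7) (8,8) (8,8) (3,3) (3,3)
{WHah, WHag} → row (2,7) (2,7) (8,8) (8,8) (3,6) (3,6)
{WHeh, WHeg} → row (2,7) (2,7) (8,8) (8,8) (0,3) (0,3)
{DTbh, DTah, DTeh, DHbh, DHah, DHeh} → row (8,3) (3,0) (8,3) (3,0) (8,3) (3,0)
{DTbg, DTag, DTeg, DHbg, DHag, DHeg} → row (4,5) (3,0) (4,5) (3,0) (4,5) (3,0)
That's 8 distinct rows out of 24 strategies.

8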